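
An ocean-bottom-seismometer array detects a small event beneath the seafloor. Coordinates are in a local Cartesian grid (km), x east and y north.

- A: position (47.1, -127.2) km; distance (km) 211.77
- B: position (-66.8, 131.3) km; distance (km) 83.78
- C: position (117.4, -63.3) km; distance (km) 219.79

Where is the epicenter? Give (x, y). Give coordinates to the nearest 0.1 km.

Circle about each station: (x − 47.1)² + (y + 127.2)² = 211.77²; (x + 66.8)² + (y − 131.3)² = 83.78²; (x − 117.4)² + (y + 63.3)² = 219.79².
Subtracting the A equation from the B and C equations removes the quadratic terms:
-227.8 x + 517.0 y = 41131.12
140.6 x + 127.8 y = -4069.71
Solving the 2×2 system: x ≈ -72.3, y ≈ 47.7 km.

x ≈ -72.3 km, y ≈ 47.7 km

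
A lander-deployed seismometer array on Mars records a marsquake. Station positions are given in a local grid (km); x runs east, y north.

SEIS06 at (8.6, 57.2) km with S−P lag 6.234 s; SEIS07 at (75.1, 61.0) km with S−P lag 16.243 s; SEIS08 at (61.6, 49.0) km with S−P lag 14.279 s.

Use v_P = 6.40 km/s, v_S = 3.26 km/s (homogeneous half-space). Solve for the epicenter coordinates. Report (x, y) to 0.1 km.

(-32.8, 58.5)

Distance from S−P lag: d = Δt · v_P v_S / (v_P − v_S) = Δt · (6.40·3.26)/(6.40−3.26) ≈ 6.6446·Δt.
So d_SEIS06 = 41.42, d_SEIS07 = 107.93, d_SEIS08 = 94.88 km.
Circle about each station: (x − 8.6)² + (y − 57.2)² = 41.42²; (x − 75.1)² + (y − 61.0)² = 107.93²; (x − 61.6)² + (y − 49.0)² = 94.88².
Subtracting the SEIS06 equation from the SEIS07 and SEIS08 equations removes the quadratic terms:
133.0 x + 7.6 y = -3918.06
106.0 x − 16.4 y = -4436.84
Solving the 2×2 system: x ≈ -32.8, y ≈ 58.5 km.
Check against SEIS06 (with the unrounded x, y): √((x − 8.6)²+(y − 57.2)²) = 41.42 ≈ 41.42 km. ✓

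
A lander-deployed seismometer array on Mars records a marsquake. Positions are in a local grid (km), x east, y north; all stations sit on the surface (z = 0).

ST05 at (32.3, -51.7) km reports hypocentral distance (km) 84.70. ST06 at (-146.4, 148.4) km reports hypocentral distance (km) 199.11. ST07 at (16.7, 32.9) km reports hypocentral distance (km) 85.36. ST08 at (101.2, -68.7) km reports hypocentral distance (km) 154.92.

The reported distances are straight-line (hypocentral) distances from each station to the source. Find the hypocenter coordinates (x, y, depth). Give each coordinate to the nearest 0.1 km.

(-46.2, -23.1, 13.9)

Each station gives a sphere (x−x_i)² + (y−y_i)² + z² = d_i² (stations at z=0).
Subtracting the ST05 sphere from ST06 and ST07: z² cancels, leaving linear equations in x and y:
-357.4 x + 400.2 y = 7268.64
-31.2 x + 169.2 y = -2467.12
Solving: x ≈ -46.205, y ≈ -23.101 km (keep extra digits for the depth step; rounded: -46.2, -23.1).
Then from the ST05 sphere: z² = 84.70² − (x − 32.3)² − (y + 51.7)² with x = -46.205, y = -23.101, so z ≈ 13.898 ≈ 13.9 km.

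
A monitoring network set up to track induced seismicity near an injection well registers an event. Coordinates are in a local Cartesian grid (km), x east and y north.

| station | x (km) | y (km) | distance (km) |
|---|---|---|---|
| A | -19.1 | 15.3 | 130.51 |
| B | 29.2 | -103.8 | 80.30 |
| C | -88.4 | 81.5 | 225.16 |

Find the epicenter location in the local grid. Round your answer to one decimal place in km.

91.8 km east, -53.5 km north

Circle about each station: (x + 19.1)² + (y − 15.3)² = 130.51²; (x − 29.2)² + (y + 103.8)² = 80.30²; (x + 88.4)² + (y − 81.5)² = 225.16².
Subtracting the A equation from the B and C equations removes the quadratic terms:
96.6 x − 238.2 y = 21612.95
-138.6 x + 132.4 y = -19806.26
Solving the 2×2 system: x ≈ 91.8, y ≈ -53.5 km.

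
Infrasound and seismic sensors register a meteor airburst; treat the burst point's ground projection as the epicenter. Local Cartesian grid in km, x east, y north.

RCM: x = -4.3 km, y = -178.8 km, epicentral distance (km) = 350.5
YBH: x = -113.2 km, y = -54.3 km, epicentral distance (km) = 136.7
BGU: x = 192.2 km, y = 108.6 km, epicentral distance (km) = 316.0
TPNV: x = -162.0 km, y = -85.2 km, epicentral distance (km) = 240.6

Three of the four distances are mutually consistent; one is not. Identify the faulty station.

YBH

Solve using three stations at a time. Using RCM, BGU, TPNV (subtract circle equations pairwise → linear system) gives (x, y) ≈ (-120.7, 151.7).
Distances from that point to each station vs reported:
  RCM: calculated 350.4 vs reported 350.5 → residual 0.1 km
  YBH: calculated 206.1 vs reported 136.7 → residual 69.4 km
  BGU: calculated 315.9 vs reported 316.0 → residual 0.1 km
  TPNV: calculated 240.5 vs reported 240.6 → residual 0.1 km
RCM, BGU, TPNV are mutually consistent (residuals ≈ 0); YBH is off by 69.4 km.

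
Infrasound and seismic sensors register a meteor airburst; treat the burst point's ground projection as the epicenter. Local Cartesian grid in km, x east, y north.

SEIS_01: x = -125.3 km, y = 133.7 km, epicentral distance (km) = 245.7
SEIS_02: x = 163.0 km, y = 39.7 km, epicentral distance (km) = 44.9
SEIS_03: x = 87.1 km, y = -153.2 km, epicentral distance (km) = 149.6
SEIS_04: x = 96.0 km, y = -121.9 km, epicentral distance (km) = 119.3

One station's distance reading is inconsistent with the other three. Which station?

Solve using three stations at a time. Using SEIS_01, SEIS_03, SEIS_04 (subtract circle equations pairwise → linear system) gives (x, y) ≈ (78.5, -3.7).
Distances from that point to each station vs reported:
  SEIS_01: calculated 245.8 vs reported 245.7 → residual 0.1 km
  SEIS_02: calculated 95.0 vs reported 44.9 → residual 50.1 km
  SEIS_03: calculated 149.8 vs reported 149.6 → residual 0.2 km
  SEIS_04: calculated 119.5 vs reported 119.3 → residual 0.2 km
SEIS_01, SEIS_03, SEIS_04 are mutually consistent (residuals ≈ 0); SEIS_02 is off by 50.1 km.

SEIS_02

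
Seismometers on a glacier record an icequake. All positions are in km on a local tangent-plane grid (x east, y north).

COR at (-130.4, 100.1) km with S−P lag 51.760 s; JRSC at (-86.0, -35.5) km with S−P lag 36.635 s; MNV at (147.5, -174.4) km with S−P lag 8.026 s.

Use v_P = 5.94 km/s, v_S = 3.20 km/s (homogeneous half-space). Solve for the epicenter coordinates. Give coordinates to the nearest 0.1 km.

Distance from S−P lag: d = Δt · v_P v_S / (v_P − v_S) = Δt · (5.94·3.20)/(5.94−3.20) ≈ 6.9372·Δt.
So d_COR = 359.07, d_JRSC = 254.15, d_MNV = 55.68 km.
Circle about each station: (x + 130.4)² + (y − 100.1)² = 359.07²; (x + 86.0)² + (y + 35.5)² = 254.15²; (x − 147.5)² + (y + 174.4)² = 55.68².
Subtracting the COR equation from the JRSC and MNV equations removes the quadratic terms:
88.8 x − 271.2 y = 45971.12
555.8 x − 549.0 y = 150978.44
Solving the 2×2 system: x ≈ 154.0, y ≈ -119.1 km.

x ≈ 154.0 km, y ≈ -119.1 km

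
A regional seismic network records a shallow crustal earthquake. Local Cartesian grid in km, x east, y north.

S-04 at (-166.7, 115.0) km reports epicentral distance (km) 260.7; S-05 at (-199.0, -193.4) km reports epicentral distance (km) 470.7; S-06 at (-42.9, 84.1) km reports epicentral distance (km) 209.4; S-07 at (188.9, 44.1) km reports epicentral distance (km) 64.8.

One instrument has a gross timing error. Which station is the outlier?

Solve using three stations at a time. Using S-05, S-06, S-07 (subtract circle equations pairwise → linear system) gives (x, y) ≈ (165.5, 104.4).
Distances from that point to each station vs reported:
  S-04: calculated 332.4 vs reported 260.7 → residual 71.7 km
  S-05: calculated 470.7 vs reported 470.7 → residual 0.0 km
  S-06: calculated 209.4 vs reported 209.4 → residual 0.0 km
  S-07: calculated 64.7 vs reported 64.8 → residual 0.1 km
S-05, S-06, S-07 are mutually consistent (residuals ≈ 0); S-04 is off by 71.7 km.

S-04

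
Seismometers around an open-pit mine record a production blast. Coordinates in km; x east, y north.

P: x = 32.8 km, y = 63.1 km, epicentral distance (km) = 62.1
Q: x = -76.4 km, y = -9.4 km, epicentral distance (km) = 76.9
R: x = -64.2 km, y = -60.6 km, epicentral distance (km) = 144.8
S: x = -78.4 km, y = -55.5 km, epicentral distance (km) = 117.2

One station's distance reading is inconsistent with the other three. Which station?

R

Solve using three stations at a time. Using P, Q, S (subtract circle equations pairwise → linear system) gives (x, y) ≈ (-27.9, 50.2).
Distances from that point to each station vs reported:
  P: calculated 62.1 vs reported 62.1 → residual 0.0 km
  Q: calculated 76.9 vs reported 76.9 → residual 0.0 km
  R: calculated 116.6 vs reported 144.8 → residual 28.2 km
  S: calculated 117.2 vs reported 117.2 → residual 0.0 km
P, Q, S are mutually consistent (residuals ≈ 0); R is off by 28.2 km.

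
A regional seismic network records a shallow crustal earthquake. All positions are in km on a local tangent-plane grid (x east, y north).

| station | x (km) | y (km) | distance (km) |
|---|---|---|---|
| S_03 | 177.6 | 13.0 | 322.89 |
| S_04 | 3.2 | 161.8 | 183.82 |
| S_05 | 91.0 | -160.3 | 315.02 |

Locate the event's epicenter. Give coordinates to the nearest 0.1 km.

-143.1 km east, 50.5 km north

Circle about each station: (x − 177.6)² + (y − 13.0)² = 322.89²; (x − 3.2)² + (y − 161.8)² = 183.82²; (x − 91.0)² + (y + 160.3)² = 315.02².
Subtracting the S_03 equation from the S_04 and S_05 equations removes the quadratic terms:
-348.8 x + 297.6 y = 64946.88
-173.2 x − 346.6 y = 7286.68
Solving the 2×2 system: x ≈ -143.1, y ≈ 50.5 km.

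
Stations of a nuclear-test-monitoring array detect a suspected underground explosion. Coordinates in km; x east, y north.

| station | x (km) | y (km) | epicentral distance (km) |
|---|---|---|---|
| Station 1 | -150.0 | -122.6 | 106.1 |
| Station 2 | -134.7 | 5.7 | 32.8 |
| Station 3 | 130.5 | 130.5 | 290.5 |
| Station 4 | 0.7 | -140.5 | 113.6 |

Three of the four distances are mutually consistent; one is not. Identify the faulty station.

Solve using three stations at a time. Using Station 1, Station 2, Station 3 (subtract circle equations pairwise → linear system) gives (x, y) ≈ (-116.9, -21.8).
Distances from that point to each station vs reported:
  Station 1: calculated 106.1 vs reported 106.1 → residual 0.0 km
  Station 2: calculated 32.8 vs reported 32.8 → residual 0.0 km
  Station 3: calculated 290.5 vs reported 290.5 → residual 0.0 km
  Station 4: calculated 167.1 vs reported 113.6 → residual 53.5 km
Station 1, Station 2, Station 3 are mutually consistent (residuals ≈ 0); Station 4 is off by 53.5 km.

Station 4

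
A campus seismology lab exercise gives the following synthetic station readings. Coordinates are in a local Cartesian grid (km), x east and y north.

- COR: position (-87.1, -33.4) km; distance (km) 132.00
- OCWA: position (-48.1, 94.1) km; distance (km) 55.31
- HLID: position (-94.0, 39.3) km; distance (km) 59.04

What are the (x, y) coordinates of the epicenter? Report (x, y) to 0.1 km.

-103.3 km east, 97.6 km north

Circle about each station: (x + 87.1)² + (y + 33.4)² = 132.00²; (x + 48.1)² + (y − 94.1)² = 55.31²; (x + 94.0)² + (y − 39.3)² = 59.04².
Subtracting pairs of circle equations eliminates x²+y² and gives linear equations (the radical axes):
78.0 x + 255.0 y = 16831.25
-13.8 x + 145.4 y = 15616.80
Solving the 2×2 system: x ≈ -103.3, y ≈ 97.6 km.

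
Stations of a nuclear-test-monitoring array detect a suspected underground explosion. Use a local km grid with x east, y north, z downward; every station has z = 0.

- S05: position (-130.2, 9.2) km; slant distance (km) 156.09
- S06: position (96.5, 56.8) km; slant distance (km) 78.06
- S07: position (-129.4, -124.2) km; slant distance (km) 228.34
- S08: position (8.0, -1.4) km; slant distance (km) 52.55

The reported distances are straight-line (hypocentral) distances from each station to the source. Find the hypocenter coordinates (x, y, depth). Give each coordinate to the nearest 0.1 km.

x ≈ 20.4 km, y ≈ 47.5 km, depth ≈ 14.7 km

Each station gives a sphere (x−x_i)² + (y−y_i)² + z² = d_i² (stations at z=0).
Subtracting the S05 sphere from S06 and S07: z² cancels, leaving linear equations in x and y:
453.4 x + 95.2 y = 13772.53
1.6 x − 266.8 y = -12641.75
Solving: x ≈ 20.401, y ≈ 47.505 km (keep extra digits for the depth step; rounded: 20.4, 47.5).
Then from the S05 sphere: z² = 156.09² − (x + 130.2)² − (y − 9.2)² with x = 20.401, y = 47.505, so z ≈ 14.702 ≈ 14.7 km.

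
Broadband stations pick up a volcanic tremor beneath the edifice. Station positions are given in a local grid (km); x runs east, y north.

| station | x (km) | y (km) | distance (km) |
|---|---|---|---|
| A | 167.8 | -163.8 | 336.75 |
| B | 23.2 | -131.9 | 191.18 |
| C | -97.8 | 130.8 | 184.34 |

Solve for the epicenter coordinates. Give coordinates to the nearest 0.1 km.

Circle about each station: (x − 167.8)² + (y + 163.8)² = 336.75²; (x − 23.2)² + (y + 131.9)² = 191.18²; (x + 97.8)² + (y − 130.8)² = 184.34².
Subtracting pairs of circle equations eliminates x²+y² and gives linear equations (the radical axes):
-289.2 x + 63.8 y = 39799.34
-531.2 x + 589.2 y = 51105.53
Solving the 2×2 system: x ≈ -147.9, y ≈ -46.6 km.
Check against A (with the unrounded x, y): √((x − 167.8)²+(y + 163.8)²) = 336.75 ≈ 336.75 km. ✓

(-147.9, -46.6)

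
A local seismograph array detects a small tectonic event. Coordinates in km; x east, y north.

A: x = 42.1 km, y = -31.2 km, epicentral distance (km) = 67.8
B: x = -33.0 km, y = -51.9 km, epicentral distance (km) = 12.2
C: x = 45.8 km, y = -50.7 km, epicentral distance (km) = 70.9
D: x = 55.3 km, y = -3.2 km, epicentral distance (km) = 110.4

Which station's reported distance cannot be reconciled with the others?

Solve using three stations at a time. Using A, B, C (subtract circle equations pairwise → linear system) gives (x, y) ≈ (-24.7, -42.9).
Distances from that point to each station vs reported:
  A: calculated 67.8 vs reported 67.8 → residual 0.0 km
  B: calculated 12.2 vs reported 12.2 → residual 0.0 km
  C: calculated 70.9 vs reported 70.9 → residual 0.0 km
  D: calculated 89.3 vs reported 110.4 → residual 21.1 km
A, B, C are mutually consistent (residuals ≈ 0); D is off by 21.1 km.

D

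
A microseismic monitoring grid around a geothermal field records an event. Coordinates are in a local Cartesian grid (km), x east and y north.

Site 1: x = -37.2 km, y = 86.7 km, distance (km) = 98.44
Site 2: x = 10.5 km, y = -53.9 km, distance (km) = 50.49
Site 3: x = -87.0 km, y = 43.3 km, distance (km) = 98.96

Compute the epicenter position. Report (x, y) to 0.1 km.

(-0.4, -4.6)

Circle about each station: (x + 37.2)² + (y − 86.7)² = 98.44²; (x − 10.5)² + (y + 53.9)² = 50.49²; (x + 87.0)² + (y − 43.3)² = 98.96².
Subtracting pairs of circle equations eliminates x²+y² and gives linear equations (the radical axes):
95.4 x − 281.2 y = 1255.92
-99.6 x − 86.8 y = 440.51
Solving the 2×2 system: x ≈ -0.4, y ≈ -4.6 km.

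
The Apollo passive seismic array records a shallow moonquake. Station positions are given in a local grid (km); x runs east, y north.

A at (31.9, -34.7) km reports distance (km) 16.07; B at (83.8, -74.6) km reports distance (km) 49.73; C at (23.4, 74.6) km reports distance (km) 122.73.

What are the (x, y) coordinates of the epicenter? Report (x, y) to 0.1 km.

42.7 km east, -46.6 km north

Circle about each station: (x − 31.9)² + (y + 34.7)² = 16.07²; (x − 83.8)² + (y + 74.6)² = 49.73²; (x − 23.4)² + (y − 74.6)² = 122.73².
Subtracting the A equation from the B and C equations removes the quadratic terms:
103.8 x − 79.8 y = 8151.07
-17.0 x + 218.6 y = -10913.39
Solving the 2×2 system: x ≈ 42.7, y ≈ -46.6 km.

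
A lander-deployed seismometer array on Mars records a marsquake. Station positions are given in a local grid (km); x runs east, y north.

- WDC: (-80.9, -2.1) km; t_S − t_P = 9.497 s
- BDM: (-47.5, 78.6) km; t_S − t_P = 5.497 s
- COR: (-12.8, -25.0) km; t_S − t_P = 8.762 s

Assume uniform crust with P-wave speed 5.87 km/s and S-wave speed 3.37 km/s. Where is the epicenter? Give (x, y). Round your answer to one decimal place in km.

(-21.4, 43.8)

Distance from S−P lag: d = Δt · v_P v_S / (v_P − v_S) = Δt · (5.87·3.37)/(5.87−3.37) ≈ 7.9128·Δt.
So d_WDC = 75.15, d_BDM = 43.50, d_COR = 69.33 km.
Circle about each station: (x + 80.9)² + (y + 2.1)² = 75.15²; (x + 47.5)² + (y − 78.6)² = 43.50²; (x + 12.8)² + (y + 25.0)² = 69.33².
Subtracting pairs of circle equations eliminates x²+y² and gives linear equations (the radical axes):
66.8 x + 161.4 y = 5640.26
136.2 x − 45.8 y = -4919.51
Solving the 2×2 system: x ≈ -21.4, y ≈ 43.8 km.
Check against WDC (with the unrounded x, y): √((x + 80.9)²+(y + 2.1)²) = 75.15 ≈ 75.15 km. ✓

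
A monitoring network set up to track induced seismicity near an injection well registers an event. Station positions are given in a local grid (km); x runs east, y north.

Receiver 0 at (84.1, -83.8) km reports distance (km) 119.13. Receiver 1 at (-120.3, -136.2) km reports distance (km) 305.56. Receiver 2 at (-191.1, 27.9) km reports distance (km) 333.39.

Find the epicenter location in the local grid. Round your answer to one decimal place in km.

142.2 km east, 20.2 km north

Circle about each station: (x − 84.1)² + (y + 83.8)² = 119.13²; (x + 120.3)² + (y + 136.2)² = 305.56²; (x + 191.1)² + (y − 27.9)² = 333.39².
Subtracting pairs of circle equations eliminates x²+y² and gives linear equations (the radical axes):
-408.8 x − 104.8 y = -60247.68
-550.4 x + 223.4 y = -73754.57
Solving the 2×2 system: x ≈ 142.2, y ≈ 20.2 km.
Check against Receiver 0 (with the unrounded x, y): √((x − 84.1)²+(y + 83.8)²) = 119.13 ≈ 119.13 km. ✓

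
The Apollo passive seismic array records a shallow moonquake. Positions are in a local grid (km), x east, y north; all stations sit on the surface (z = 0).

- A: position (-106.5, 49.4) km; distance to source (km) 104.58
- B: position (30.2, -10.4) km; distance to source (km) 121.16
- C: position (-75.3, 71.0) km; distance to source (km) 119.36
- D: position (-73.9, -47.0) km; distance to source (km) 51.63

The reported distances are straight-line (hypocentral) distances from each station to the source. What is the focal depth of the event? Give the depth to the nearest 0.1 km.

Each station gives a sphere (x−x_i)² + (y−y_i)² + z² = d_i² (stations at z=0).
Subtracting the A sphere from B and C: z² cancels, leaving linear equations in x and y:
273.4 x − 119.6 y = -16505.18
62.4 x + 43.2 y = -6381.35
Solving: x ≈ -76.592, y ≈ -37.083 km (keep extra digits for the depth step; rounded: -76.6, -37.1).
Then from the A sphere: z² = 104.58² − (x + 106.5)² − (y − 49.4)² with x = -76.592, y = -37.083, so z ≈ 50.628 ≈ 50.6 km.
Check against D (with the unrounded solution): distance 51.66 ≈ 51.63 km. ✓

z ≈ 50.6 km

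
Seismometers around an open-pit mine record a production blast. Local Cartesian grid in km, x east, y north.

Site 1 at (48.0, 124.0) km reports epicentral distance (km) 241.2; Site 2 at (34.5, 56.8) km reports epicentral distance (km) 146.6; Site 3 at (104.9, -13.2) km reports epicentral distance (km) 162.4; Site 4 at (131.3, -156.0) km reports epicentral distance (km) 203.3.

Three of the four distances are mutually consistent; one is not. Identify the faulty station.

Site 1

Solve using three stations at a time. Using Site 2, Site 3, Site 4 (subtract circle equations pairwise → linear system) gives (x, y) ≈ (-49.5, -63.2).
Distances from that point to each station vs reported:
  Site 1: calculated 211.1 vs reported 241.2 → residual 30.1 km
  Site 2: calculated 146.5 vs reported 146.6 → residual 0.1 km
  Site 3: calculated 162.3 vs reported 162.4 → residual 0.1 km
  Site 4: calculated 203.2 vs reported 203.3 → residual 0.1 km
Site 2, Site 3, Site 4 are mutually consistent (residuals ≈ 0); Site 1 is off by 30.1 km.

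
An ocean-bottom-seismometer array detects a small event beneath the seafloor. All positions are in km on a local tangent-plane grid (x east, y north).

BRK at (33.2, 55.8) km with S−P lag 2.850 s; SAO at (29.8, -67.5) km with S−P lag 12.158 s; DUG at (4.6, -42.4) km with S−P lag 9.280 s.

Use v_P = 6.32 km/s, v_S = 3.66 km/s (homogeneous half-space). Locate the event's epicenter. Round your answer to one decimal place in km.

Distance from S−P lag: d = Δt · v_P v_S / (v_P − v_S) = Δt · (6.32·3.66)/(6.32−3.66) ≈ 8.6959·Δt.
So d_BRK = 24.78, d_SAO = 105.73, d_DUG = 80.70 km.
Circle about each station: (x − 33.2)² + (y − 55.8)² = 24.78²; (x − 29.8)² + (y + 67.5)² = 105.73²; (x − 4.6)² + (y + 42.4)² = 80.70².
Subtracting pairs of circle equations eliminates x²+y² and gives linear equations (the radical axes):
-6.8 x − 246.6 y = -9336.37
-57.2 x − 196.4 y = -8295.40
Solving the 2×2 system: x ≈ 16.6, y ≈ 37.4 km.
Check against BRK (with the unrounded x, y): √((x − 33.2)²+(y − 55.8)²) = 24.78 ≈ 24.78 km. ✓

(16.6, 37.4)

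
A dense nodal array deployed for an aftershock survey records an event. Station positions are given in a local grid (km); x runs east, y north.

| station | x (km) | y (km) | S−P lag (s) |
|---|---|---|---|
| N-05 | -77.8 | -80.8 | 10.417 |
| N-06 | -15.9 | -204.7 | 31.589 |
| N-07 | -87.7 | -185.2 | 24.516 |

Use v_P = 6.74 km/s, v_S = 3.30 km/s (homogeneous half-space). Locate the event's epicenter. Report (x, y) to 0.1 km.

-122.7 km east, -30.6 km north

Distance from S−P lag: d = Δt · v_P v_S / (v_P − v_S) = Δt · (6.74·3.30)/(6.74−3.30) ≈ 6.4657·Δt.
So d_N-05 = 67.35, d_N-06 = 204.24, d_N-07 = 158.51 km.
Circle about each station: (x + 77.8)² + (y + 80.8)² = 67.35²; (x + 15.9)² + (y + 204.7)² = 204.24²; (x + 87.7)² + (y + 185.2)² = 158.51².
Subtracting the N-05 equation from the N-06 and N-07 equations removes the quadratic terms:
123.8 x − 247.8 y = -7604.54
-19.8 x − 208.8 y = 8819.45
Solving the 2×2 system: x ≈ -122.7, y ≈ -30.6 km.
Check against N-05 (with the unrounded x, y): √((x + 77.8)²+(y + 80.8)²) = 67.34 ≈ 67.35 km. ✓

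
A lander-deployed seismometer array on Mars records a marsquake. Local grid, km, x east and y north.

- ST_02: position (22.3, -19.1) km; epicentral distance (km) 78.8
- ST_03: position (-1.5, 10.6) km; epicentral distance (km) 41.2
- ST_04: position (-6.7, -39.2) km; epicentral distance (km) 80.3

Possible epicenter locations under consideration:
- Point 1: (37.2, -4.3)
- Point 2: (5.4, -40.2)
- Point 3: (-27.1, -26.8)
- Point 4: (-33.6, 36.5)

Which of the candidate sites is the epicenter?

For each candidate, compare |candidate − station| to the reported distance:
Point 1: residuals ST_02 57.8, ST_03 0.3, ST_04 24.2 → max 57.8 km
Point 2: residuals ST_02 51.8, ST_03 10.1, ST_04 68.2 → max 68.2 km
Point 3: residuals ST_02 28.8, ST_03 4.1, ST_04 56.4 → max 56.4 km
Point 4: residuals ST_02 0.0, ST_03 0.0, ST_04 0.0 → max 0.0 km
Only Point 4 has all residuals ≈ 0.

Point 4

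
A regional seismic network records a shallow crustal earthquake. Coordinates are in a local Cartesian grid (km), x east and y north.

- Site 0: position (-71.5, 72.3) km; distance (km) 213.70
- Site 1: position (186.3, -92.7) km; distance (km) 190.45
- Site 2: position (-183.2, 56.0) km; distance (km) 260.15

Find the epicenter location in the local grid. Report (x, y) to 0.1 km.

Circle about each station: (x + 71.5)² + (y − 72.3)² = 213.70²; (x − 186.3)² + (y + 92.7)² = 190.45²; (x + 183.2)² + (y − 56.0)² = 260.15².
Subtracting pairs of circle equations eliminates x²+y² and gives linear equations (the radical axes):
515.6 x − 330.0 y = 42357.93
-223.4 x − 32.6 y = 4348.37
Solving the 2×2 system: x ≈ -0.6, y ≈ -129.3 km.

(-0.6, -129.3)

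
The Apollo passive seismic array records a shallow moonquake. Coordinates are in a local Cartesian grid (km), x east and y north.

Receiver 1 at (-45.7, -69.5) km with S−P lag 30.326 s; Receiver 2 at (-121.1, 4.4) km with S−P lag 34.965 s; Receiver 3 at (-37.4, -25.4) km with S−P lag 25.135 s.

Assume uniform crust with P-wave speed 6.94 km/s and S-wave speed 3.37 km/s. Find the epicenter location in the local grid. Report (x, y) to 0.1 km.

x ≈ 99.5 km, y ≈ 66.1 km

Distance from S−P lag: d = Δt · v_P v_S / (v_P − v_S) = Δt · (6.94·3.37)/(6.94−3.37) ≈ 6.5512·Δt.
So d_Receiver 1 = 198.67, d_Receiver 2 = 229.06, d_Receiver 3 = 164.66 km.
Circle about each station: (x + 45.7)² + (y + 69.5)² = 198.67²; (x + 121.1)² + (y − 4.4)² = 229.06²; (x + 37.4)² + (y + 25.4)² = 164.66².
Subtracting pairs of circle equations eliminates x²+y² and gives linear equations (the radical axes):
-150.8 x + 147.8 y = -5232.88
16.6 x + 88.2 y = 7482.03
Solving the 2×2 system: x ≈ 99.5, y ≈ 66.1 km.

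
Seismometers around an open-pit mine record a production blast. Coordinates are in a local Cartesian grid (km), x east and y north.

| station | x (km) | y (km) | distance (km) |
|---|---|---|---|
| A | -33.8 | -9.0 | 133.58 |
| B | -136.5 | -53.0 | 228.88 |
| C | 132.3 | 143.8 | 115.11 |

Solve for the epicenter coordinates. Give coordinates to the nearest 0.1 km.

Circle about each station: (x + 33.8)² + (y + 9.0)² = 133.58²; (x + 136.5)² + (y + 53.0)² = 228.88²; (x − 132.3)² + (y − 143.8)² = 115.11².
Subtracting pairs of circle equations eliminates x²+y² and gives linear equations (the radical axes):
-205.4 x − 88.0 y = -14324.63
332.2 x + 305.6 y = 41551.59
Solving the 2×2 system: x ≈ 21.5, y ≈ 112.6 km.

21.5 km east, 112.6 km north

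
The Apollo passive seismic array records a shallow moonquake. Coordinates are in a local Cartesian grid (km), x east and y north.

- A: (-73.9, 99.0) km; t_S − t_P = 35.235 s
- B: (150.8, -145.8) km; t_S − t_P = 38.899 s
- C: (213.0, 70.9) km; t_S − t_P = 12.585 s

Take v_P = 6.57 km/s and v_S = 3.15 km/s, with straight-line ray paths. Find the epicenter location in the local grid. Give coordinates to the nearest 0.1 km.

Distance from S−P lag: d = Δt · v_P v_S / (v_P − v_S) = Δt · (6.57·3.15)/(6.57−3.15) ≈ 6.0513·Δt.
So d_A = 213.22, d_B = 235.39, d_C = 76.16 km.
Circle about each station: (x + 73.9)² + (y − 99.0)² = 213.22²; (x − 150.8)² + (y + 145.8)² = 235.39²; (x − 213.0)² + (y − 70.9)² = 76.16².
Subtracting pairs of circle equations eliminates x²+y² and gives linear equations (the radical axes):
449.4 x − 489.6 y = 18790.39
573.8 x − 56.2 y = 74796.02
Solving the 2×2 system: x ≈ 139.1, y ≈ 89.3 km.

139.1 km east, 89.3 km north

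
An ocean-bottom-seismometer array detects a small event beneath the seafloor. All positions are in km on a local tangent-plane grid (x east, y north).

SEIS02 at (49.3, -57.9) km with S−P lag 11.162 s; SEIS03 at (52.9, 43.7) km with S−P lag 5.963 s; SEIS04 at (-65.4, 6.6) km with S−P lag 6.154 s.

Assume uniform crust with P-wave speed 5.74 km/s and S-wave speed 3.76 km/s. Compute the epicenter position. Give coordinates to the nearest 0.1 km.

(-12.0, 47.2)

Distance from S−P lag: d = Δt · v_P v_S / (v_P − v_S) = Δt · (5.74·3.76)/(5.74−3.76) ≈ 10.9002·Δt.
So d_SEIS02 = 121.67, d_SEIS03 = 65.00, d_SEIS04 = 67.08 km.
Circle about each station: (x − 49.3)² + (y + 57.9)² = 121.67²; (x − 52.9)² + (y − 43.7)² = 65.00²; (x + 65.4)² + (y − 6.6)² = 67.08².
Subtracting pairs of circle equations eliminates x²+y² and gives linear equations (the radical axes):
7.2 x + 203.2 y = 9503.79
-229.4 x + 129.0 y = 8841.68
Solving the 2×2 system: x ≈ -12.0, y ≈ 47.2 km.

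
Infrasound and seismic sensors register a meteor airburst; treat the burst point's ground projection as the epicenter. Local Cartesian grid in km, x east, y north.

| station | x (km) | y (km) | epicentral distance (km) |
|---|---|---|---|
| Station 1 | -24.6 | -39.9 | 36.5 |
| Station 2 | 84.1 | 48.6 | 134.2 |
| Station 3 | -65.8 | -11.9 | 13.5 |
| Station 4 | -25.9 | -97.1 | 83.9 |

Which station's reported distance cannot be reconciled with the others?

Station 2

Solve using three stations at a time. Using Station 1, Station 3, Station 4 (subtract circle equations pairwise → linear system) gives (x, y) ≈ (-53.8, -18.0).
Distances from that point to each station vs reported:
  Station 1: calculated 36.5 vs reported 36.5 → residual 0.0 km
  Station 2: calculated 153.1 vs reported 134.2 → residual 18.9 km
  Station 3: calculated 13.5 vs reported 13.5 → residual 0.0 km
  Station 4: calculated 83.9 vs reported 83.9 → residual 0.0 km
Station 1, Station 3, Station 4 are mutually consistent (residuals ≈ 0); Station 2 is off by 18.9 km.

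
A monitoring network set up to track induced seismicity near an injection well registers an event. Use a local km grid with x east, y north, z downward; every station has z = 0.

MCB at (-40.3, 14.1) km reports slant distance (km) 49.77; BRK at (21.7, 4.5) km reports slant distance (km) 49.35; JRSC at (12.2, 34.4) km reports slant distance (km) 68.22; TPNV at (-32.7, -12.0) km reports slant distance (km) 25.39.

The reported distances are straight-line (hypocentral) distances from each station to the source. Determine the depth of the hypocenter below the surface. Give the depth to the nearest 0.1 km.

z ≈ 8.6 km

Each station gives a sphere (x−x_i)² + (y−y_i)² + z² = d_i² (stations at z=0).
Subtracting the MCB sphere from BRK and JRSC: z² cancels, leaving linear equations in x and y:
124.0 x − 19.2 y = -1290.13
105.0 x + 40.6 y = -2667.62
Solving: x ≈ -14.694, y ≈ -27.703 km (keep extra digits for the depth step; rounded: -14.7, -27.7).
Then from the MCB sphere: z² = 49.77² − (x + 40.3)² − (y − 14.1)² with x = -14.694, y = -27.703, so z ≈ 8.596 ≈ 8.6 km.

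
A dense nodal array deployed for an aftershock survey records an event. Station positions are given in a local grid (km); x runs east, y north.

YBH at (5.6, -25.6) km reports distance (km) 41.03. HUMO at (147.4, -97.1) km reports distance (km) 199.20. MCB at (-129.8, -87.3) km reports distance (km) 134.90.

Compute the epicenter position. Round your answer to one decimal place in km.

Circle about each station: (x − 5.6)² + (y + 25.6)² = 41.03²; (x − 147.4)² + (y + 97.1)² = 199.20²; (x + 129.8)² + (y + 87.3)² = 134.90².
Subtracting the YBH equation from the HUMO and MCB equations removes the quadratic terms:
283.6 x − 143.0 y = -7528.73
-270.8 x − 123.4 y = 7268.06
Solving the 2×2 system: x ≈ -26.7, y ≈ -0.3 km.

-26.7 km east, -0.3 km north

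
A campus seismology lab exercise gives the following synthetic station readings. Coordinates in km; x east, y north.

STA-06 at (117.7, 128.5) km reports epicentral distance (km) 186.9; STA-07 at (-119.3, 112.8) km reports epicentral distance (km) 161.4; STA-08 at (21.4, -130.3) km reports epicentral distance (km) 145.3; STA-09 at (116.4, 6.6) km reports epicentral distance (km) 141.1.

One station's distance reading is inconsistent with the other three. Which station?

Solve using three stations at a time. Using STA-06, STA-08, STA-09 (subtract circle equations pairwise → linear system) gives (x, y) ≈ (-24.6, 7.4).
Distances from that point to each station vs reported:
  STA-06: calculated 186.8 vs reported 186.9 → residual 0.1 km
  STA-07: calculated 141.6 vs reported 161.4 → residual 19.8 km
  STA-08: calculated 145.2 vs reported 145.3 → residual 0.1 km
  STA-09: calculated 141.0 vs reported 141.1 → residual 0.1 km
STA-06, STA-08, STA-09 are mutually consistent (residuals ≈ 0); STA-07 is off by 19.8 km.

STA-07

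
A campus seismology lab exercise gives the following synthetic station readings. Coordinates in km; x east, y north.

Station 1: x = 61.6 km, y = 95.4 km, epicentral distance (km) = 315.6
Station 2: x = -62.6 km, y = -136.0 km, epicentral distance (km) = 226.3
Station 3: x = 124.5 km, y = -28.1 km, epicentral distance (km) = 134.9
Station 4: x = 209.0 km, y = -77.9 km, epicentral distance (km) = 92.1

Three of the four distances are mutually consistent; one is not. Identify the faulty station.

Station 1

Solve using three stations at a time. Using Station 2, Station 3, Station 4 (subtract circle equations pairwise → linear system) gives (x, y) ≈ (162.7, -157.5).
Distances from that point to each station vs reported:
  Station 1: calculated 272.3 vs reported 315.6 → residual 43.3 km
  Station 2: calculated 226.3 vs reported 226.3 → residual 0.0 km
  Station 3: calculated 134.9 vs reported 134.9 → residual 0.0 km
  Station 4: calculated 92.1 vs reported 92.1 → residual 0.0 km
Station 2, Station 3, Station 4 are mutually consistent (residuals ≈ 0); Station 1 is off by 43.3 km.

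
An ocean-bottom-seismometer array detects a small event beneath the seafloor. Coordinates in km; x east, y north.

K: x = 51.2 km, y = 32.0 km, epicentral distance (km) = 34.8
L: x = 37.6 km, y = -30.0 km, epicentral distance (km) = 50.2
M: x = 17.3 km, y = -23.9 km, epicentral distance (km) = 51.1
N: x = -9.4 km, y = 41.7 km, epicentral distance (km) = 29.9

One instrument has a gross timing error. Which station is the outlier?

L

Solve using three stations at a time. Using K, M, N (subtract circle equations pairwise → linear system) gives (x, y) ≈ (16.7, 27.2).
Distances from that point to each station vs reported:
  K: calculated 34.8 vs reported 34.8 → residual 0.0 km
  L: calculated 60.9 vs reported 50.2 → residual 10.7 km
  M: calculated 51.1 vs reported 51.1 → residual 0.0 km
  N: calculated 29.9 vs reported 29.9 → residual 0.0 km
K, M, N are mutually consistent (residuals ≈ 0); L is off by 10.7 km.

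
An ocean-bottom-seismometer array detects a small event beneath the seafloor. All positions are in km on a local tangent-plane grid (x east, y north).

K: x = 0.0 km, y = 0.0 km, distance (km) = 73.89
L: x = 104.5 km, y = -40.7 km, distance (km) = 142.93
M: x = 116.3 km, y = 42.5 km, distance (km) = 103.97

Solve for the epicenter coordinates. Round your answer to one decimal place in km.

(16.6, 72.0)

Circle about each station: x² + y² = 73.89²; (x − 104.5)² + (y + 40.7)² = 142.93²; (x − 116.3)² + (y − 42.5)² = 103.97².
Subtracting pairs of circle equations eliminates x²+y² and gives linear equations (the radical axes):
209.0 x − 81.4 y = -2392.51
232.6 x + 85.0 y = 9981.91
Solving the 2×2 system: x ≈ 16.6, y ≈ 72.0 km.
Check against K (with the unrounded x, y): √(x²+y²) = 73.90 ≈ 73.89 km. ✓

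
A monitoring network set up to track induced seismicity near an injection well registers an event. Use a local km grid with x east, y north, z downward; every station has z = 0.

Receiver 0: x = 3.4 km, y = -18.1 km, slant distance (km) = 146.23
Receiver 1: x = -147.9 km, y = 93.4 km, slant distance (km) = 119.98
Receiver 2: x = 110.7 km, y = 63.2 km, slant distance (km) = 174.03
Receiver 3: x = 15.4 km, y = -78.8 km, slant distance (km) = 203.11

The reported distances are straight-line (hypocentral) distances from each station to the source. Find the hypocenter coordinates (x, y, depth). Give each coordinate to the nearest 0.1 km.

Each station gives a sphere (x−x_i)² + (y−y_i)² + z² = d_i² (stations at z=0).
Subtracting the Receiver 0 sphere from Receiver 1 and Receiver 2: z² cancels, leaving linear equations in x and y:
-302.6 x + 223.0 y = 37246.81
214.6 x + 162.6 y = 7006.33
Solving: x ≈ -46.301, y ≈ 104.198 km (keep extra digits for the depth step; rounded: -46.3, 104.2).
Then from the Receiver 0 sphere: z² = 146.23² − (x − 3.4)² − (y + 18.1)² with x = -46.301, y = 104.198, so z ≈ 62.899 ≈ 62.9 km.

x ≈ -46.3 km, y ≈ 104.2 km, depth ≈ 62.9 km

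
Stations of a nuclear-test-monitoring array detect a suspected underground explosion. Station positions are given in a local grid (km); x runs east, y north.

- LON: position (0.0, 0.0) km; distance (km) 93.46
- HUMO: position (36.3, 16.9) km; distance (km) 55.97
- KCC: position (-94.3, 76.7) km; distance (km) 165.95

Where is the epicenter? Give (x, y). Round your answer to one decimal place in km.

70.9 km east, 60.9 km north

Circle about each station: x² + y² = 93.46²; (x − 36.3)² + (y − 16.9)² = 55.97²; (x + 94.3)² + (y − 76.7)² = 165.95².
Subtracting the LON equation from the HUMO and KCC equations removes the quadratic terms:
72.6 x + 33.8 y = 7205.43
-188.6 x + 153.4 y = -4029.25
Solving the 2×2 system: x ≈ 70.9, y ≈ 60.9 km.
Check against LON (with the unrounded x, y): √(x²+y²) = 93.46 ≈ 93.46 km. ✓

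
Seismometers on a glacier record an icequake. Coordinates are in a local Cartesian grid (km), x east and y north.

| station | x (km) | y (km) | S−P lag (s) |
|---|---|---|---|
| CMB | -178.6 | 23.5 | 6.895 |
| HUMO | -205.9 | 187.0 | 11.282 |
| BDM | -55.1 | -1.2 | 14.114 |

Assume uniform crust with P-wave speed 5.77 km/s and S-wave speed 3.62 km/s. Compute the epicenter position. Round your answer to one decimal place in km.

Distance from S−P lag: d = Δt · v_P v_S / (v_P − v_S) = Δt · (5.77·3.62)/(5.77−3.62) ≈ 9.7151·Δt.
So d_CMB = 66.99, d_HUMO = 109.61, d_BDM = 137.12 km.
Circle about each station: (x + 178.6)² + (y − 23.5)² = 66.99²; (x + 205.9)² + (y − 187.0)² = 109.61²; (x + 55.1)² + (y + 1.2)² = 137.12².
Subtracting the CMB equation from the HUMO and BDM equations removes the quadratic terms:
-54.6 x + 327.0 y = 37386.91
247.0 x − 49.4 y = -43726.99
Solving the 2×2 system: x ≈ -159.5, y ≈ 87.7 km.

x ≈ -159.5 km, y ≈ 87.7 km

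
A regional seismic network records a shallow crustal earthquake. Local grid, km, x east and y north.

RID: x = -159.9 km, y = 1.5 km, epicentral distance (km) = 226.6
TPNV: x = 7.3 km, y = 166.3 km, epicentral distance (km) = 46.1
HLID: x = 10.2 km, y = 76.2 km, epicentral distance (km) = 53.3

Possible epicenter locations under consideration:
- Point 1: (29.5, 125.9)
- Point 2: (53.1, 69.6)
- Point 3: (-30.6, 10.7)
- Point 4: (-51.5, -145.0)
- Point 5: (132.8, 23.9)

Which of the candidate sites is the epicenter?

For each candidate, compare |candidate − station| to the reported distance:
Point 1: residuals RID 0.0, TPNV 0.0, HLID 0.0 → max 0.0 km
Point 2: residuals RID 3.0, TPNV 60.9, HLID 9.9 → max 60.9 km
Point 3: residuals RID 97.0, TPNV 114.0, HLID 23.9 → max 114.0 km
Point 4: residuals RID 44.4, TPNV 270.7, HLID 176.3 → max 270.7 km
Point 5: residuals RID 67.0, TPNV 143.7, HLID 80.0 → max 143.7 km
Only Point 1 has all residuals ≈ 0.

Point 1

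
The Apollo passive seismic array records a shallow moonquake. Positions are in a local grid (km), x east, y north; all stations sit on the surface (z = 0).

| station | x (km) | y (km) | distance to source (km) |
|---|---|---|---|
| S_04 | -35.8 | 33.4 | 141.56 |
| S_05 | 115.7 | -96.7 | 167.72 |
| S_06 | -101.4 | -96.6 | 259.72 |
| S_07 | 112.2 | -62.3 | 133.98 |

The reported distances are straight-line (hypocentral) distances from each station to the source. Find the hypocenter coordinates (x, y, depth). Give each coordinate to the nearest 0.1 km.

Each station gives a sphere (x−x_i)² + (y−y_i)² + z² = d_i² (stations at z=0).
Subtracting the S_04 sphere from S_05 and S_06: z² cancels, leaving linear equations in x and y:
303.0 x − 260.2 y = 12249.42
-131.2 x − 260.0 y = -30198.92
Solving: x ≈ 97.793, y ≈ 66.802 km (keep extra digits for the depth step; rounded: 97.8, 66.8).
Then from the S_04 sphere: z² = 141.56² − (x + 35.8)² − (y − 33.4)² with x = 97.793, y = 66.802, so z ≈ 32.809 ≈ 32.8 km.

x ≈ 97.8 km, y ≈ 66.8 km, depth ≈ 32.8 km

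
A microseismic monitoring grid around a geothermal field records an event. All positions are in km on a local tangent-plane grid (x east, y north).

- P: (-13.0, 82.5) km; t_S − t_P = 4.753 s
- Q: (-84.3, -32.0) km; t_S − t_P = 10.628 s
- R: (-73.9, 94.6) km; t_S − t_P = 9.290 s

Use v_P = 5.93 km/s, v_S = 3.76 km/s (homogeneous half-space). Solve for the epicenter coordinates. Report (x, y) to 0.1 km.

Distance from S−P lag: d = Δt · v_P v_S / (v_P − v_S) = Δt · (5.93·3.76)/(5.93−3.76) ≈ 10.2750·Δt.
So d_P = 48.84, d_Q = 109.20, d_R = 95.45 km.
Circle about each station: (x + 13.0)² + (y − 82.5)² = 48.84²; (x + 84.3)² + (y + 32.0)² = 109.20²; (x + 73.9)² + (y − 94.6)² = 95.45².
Subtracting the P equation from the Q and R equations removes the quadratic terms:
-142.6 x − 229.0 y = -8384.05
-121.8 x + 24.2 y = 709.76
Solving the 2×2 system: x ≈ 1.3, y ≈ 35.8 km.

1.3 km east, 35.8 km north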